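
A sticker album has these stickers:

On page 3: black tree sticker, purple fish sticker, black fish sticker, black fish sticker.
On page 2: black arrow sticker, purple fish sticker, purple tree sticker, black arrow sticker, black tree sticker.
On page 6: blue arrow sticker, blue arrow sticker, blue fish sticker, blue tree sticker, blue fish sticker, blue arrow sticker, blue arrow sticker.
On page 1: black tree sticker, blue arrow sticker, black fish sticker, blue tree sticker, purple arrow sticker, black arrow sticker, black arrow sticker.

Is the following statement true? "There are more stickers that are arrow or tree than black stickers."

True

|stickers that are arrow or tree| = 16.
|black stickers| = 10.
The claim requires 16 > 10, which holds.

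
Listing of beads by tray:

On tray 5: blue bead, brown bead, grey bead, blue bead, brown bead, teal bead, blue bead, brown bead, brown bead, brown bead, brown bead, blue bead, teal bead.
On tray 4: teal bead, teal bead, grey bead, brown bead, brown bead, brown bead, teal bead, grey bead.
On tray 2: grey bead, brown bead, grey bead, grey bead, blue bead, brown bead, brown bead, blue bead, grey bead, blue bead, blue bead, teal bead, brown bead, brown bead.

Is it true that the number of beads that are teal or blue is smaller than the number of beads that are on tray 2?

beads that are teal or blue: 14.
beads on tray 2: 14.
The claim requires 14 < 14, which does not hold.

False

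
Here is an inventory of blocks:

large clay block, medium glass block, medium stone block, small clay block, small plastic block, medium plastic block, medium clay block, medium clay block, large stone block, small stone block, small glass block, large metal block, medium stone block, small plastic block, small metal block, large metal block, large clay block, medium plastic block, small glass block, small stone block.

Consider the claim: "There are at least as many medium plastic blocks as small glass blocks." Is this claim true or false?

medium plastic blocks: 2.
small glass blocks: 2.
The claim requires 2 ≥ 2, which holds.

True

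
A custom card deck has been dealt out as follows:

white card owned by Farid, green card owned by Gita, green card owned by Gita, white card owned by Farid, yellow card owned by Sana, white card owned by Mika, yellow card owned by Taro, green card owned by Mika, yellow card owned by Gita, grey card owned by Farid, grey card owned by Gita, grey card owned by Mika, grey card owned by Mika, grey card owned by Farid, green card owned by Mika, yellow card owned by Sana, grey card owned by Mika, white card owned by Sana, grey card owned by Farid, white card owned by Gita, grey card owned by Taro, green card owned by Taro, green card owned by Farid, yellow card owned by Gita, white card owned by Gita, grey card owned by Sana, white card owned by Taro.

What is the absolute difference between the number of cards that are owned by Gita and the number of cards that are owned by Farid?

1

cards owned by Gita: 7. cards owned by Farid: 6.
|7 − 6| = 7 − 6 = 1.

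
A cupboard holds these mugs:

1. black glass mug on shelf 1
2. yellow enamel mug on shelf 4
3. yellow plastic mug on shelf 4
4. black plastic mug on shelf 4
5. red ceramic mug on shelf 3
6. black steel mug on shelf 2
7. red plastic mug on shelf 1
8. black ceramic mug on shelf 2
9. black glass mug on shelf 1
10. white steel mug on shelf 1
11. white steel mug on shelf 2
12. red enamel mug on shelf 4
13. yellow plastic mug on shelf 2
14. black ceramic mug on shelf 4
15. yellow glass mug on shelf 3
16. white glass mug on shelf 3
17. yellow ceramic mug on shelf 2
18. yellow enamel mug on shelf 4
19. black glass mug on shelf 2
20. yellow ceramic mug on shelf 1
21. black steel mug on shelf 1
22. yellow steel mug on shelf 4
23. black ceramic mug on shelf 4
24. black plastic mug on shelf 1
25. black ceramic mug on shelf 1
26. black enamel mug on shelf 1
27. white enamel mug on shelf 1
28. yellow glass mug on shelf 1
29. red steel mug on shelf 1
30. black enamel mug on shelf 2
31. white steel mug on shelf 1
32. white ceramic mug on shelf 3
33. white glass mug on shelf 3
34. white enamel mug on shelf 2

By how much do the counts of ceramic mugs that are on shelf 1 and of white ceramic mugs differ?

ceramic mugs on shelf 1: 2. white ceramic mugs: 1.
|2 − 1| = 2 − 1 = 1.

1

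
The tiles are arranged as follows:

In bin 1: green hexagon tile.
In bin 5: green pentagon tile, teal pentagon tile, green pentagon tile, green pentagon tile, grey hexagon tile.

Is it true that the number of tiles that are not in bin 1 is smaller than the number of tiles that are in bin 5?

There are 5 tiles that are not in bin 1.
There are 5 tiles in bin 5.
The claim requires 5 < 5, which does not hold.

False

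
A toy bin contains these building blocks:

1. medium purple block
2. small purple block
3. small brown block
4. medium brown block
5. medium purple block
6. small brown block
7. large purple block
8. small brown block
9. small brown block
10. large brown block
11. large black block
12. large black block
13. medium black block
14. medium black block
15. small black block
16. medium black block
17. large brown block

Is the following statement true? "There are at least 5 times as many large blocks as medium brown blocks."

True

large blocks: 5.
medium brown blocks: 1.
The claim requires 5 ≥ 5 × 1 = 5, which holds.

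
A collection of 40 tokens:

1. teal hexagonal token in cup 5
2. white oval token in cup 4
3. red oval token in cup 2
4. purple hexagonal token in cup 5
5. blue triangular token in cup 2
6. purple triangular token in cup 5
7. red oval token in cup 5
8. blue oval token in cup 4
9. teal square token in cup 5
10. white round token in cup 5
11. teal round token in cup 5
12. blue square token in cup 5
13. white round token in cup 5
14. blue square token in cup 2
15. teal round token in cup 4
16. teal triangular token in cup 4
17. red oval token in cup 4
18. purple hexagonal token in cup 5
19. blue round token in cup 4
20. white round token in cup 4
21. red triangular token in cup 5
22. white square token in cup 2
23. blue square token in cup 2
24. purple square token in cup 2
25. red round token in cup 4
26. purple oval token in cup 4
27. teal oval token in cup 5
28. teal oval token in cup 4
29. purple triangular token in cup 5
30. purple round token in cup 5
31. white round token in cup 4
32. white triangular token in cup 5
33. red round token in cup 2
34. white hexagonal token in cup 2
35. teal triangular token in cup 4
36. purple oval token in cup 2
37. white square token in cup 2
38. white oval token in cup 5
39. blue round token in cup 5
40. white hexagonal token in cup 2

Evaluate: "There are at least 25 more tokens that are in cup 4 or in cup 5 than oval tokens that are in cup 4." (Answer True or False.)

There are 29 tokens in cup 4 or in cup 5.
There are 5 oval tokens in cup 4.
The claim requires 29 − 5 = 24 ≥ 25, which does not hold.

False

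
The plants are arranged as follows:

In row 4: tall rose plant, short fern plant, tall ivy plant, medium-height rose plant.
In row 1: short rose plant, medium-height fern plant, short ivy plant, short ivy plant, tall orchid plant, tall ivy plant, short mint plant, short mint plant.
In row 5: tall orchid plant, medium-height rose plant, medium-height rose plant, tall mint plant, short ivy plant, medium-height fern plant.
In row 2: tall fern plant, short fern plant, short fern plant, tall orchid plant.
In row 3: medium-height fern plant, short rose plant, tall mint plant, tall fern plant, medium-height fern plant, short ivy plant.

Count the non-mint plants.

Total plants: 28; with the excluded value: 4; remaining 28 − 4 = 24.

24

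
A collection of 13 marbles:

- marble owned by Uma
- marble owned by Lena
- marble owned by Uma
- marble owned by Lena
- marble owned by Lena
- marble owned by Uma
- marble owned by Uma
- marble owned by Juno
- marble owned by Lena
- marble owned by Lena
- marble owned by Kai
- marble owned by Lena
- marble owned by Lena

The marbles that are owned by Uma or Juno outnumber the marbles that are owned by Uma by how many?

1

marbles owned by Uma or Juno: 5.
marbles owned by Uma: 4.
5 − 4 = 1.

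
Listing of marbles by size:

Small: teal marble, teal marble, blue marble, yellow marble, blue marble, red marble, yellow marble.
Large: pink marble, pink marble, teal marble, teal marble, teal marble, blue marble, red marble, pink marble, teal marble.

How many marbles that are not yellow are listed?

14

Total marbles: 16; with the excluded value: 2; remaining 16 − 2 = 14.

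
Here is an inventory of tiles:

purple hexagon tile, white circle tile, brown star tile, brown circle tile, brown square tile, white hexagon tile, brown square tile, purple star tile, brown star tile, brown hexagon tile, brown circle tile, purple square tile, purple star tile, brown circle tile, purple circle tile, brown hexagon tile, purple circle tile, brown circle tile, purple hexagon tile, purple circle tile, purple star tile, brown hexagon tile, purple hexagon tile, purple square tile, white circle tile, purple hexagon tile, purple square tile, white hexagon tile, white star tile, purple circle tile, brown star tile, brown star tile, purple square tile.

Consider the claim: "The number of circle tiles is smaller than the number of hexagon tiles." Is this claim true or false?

False

circle tiles: 10.
hexagon tiles: 9.
The claim requires 10 < 9, which does not hold.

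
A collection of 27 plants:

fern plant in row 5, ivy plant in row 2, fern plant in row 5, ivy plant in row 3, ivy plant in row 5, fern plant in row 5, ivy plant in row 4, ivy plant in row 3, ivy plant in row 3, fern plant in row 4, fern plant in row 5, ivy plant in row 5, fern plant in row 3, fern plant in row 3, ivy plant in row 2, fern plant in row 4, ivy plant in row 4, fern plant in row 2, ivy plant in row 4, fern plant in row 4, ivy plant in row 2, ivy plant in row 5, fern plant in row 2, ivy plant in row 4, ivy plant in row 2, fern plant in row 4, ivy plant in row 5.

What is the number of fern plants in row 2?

2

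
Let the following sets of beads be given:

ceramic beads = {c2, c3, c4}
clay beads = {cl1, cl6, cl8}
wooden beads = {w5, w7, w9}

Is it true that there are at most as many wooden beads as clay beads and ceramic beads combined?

wooden beads: 3.
clay beads: 3; ceramic beads: 3; combined: 3 + 3 = 6.
The claim requires 3 ≤ 6, which holds.

True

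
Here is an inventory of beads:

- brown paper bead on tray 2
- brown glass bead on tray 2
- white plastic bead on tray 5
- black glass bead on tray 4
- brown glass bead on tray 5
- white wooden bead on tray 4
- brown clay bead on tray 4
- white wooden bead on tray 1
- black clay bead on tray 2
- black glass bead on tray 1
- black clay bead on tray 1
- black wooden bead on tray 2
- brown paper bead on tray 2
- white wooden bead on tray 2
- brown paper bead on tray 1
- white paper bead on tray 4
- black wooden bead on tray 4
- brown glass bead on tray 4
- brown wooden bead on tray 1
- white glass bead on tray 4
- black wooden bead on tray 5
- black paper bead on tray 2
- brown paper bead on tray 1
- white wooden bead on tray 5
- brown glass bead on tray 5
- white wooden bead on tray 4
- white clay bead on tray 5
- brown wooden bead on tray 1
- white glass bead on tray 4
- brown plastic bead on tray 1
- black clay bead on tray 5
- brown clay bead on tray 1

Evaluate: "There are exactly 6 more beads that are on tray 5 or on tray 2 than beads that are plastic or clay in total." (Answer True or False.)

There are 14 beads on tray 5 or on tray 2.
There are 8 beads that are plastic or clay.
The claim requires 14 − 8 (= 6) to equal 6, which holds.

True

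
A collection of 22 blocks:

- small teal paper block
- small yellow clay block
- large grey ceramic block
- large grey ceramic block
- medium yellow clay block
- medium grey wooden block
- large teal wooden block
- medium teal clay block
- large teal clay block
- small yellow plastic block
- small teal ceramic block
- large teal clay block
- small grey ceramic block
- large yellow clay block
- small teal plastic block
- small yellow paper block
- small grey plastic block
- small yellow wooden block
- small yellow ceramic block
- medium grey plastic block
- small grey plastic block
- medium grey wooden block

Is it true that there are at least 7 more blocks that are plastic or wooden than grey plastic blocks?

blocks that are plastic or wooden: 9.
grey plastic blocks: 3.
The claim requires 9 − 3 = 6 ≥ 7, which does not hold.

False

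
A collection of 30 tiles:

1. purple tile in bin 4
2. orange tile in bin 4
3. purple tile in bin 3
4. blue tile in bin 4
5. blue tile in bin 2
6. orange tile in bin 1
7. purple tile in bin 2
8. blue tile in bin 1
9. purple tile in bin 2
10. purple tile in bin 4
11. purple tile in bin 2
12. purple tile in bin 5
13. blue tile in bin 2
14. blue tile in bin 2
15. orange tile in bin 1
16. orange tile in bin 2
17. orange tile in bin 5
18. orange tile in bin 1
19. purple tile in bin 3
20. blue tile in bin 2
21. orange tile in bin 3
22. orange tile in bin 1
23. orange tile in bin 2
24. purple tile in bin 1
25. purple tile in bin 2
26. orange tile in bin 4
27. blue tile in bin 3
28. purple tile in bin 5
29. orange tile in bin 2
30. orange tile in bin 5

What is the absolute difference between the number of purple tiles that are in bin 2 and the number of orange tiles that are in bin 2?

1

purple tiles in bin 2: 4. orange tiles in bin 2: 3.
|4 − 3| = 4 − 3 = 1.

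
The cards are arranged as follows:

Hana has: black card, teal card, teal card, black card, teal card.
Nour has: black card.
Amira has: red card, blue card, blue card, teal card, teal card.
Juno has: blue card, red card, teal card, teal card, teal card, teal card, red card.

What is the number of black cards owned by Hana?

2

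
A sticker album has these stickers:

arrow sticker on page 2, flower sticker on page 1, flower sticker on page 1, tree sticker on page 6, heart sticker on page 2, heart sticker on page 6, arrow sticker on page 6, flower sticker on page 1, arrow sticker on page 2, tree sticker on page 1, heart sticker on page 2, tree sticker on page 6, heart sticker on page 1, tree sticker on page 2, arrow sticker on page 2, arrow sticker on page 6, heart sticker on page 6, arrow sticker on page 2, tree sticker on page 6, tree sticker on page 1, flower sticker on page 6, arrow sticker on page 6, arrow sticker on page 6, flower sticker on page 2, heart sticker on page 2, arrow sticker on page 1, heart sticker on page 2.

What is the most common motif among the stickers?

Counts by motif: arrow 9, heart 7, tree 6, flower 5.
The maximum is 9, held uniquely by arrow.

arrow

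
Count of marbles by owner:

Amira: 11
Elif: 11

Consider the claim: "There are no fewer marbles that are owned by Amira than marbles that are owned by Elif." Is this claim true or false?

|marbles owned by Amira| = 11.
|marbles owned by Elif| = 11.
The claim requires 11 ≥ 11, which holds.

True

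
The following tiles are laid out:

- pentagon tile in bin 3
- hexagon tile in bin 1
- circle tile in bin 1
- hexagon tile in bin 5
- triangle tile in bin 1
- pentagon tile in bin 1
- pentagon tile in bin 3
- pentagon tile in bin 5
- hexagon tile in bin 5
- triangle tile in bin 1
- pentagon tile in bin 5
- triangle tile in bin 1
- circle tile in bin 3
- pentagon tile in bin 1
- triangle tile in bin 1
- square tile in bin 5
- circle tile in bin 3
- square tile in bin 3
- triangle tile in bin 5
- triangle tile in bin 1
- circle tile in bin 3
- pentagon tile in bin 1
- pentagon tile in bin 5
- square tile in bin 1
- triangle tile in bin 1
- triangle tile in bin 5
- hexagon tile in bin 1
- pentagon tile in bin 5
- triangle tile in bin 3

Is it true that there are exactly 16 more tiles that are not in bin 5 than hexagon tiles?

True

tiles that are not in bin 5: 20.
hexagon tiles: 4.
The claim requires 20 − 4 (= 16) to equal 16, which holds.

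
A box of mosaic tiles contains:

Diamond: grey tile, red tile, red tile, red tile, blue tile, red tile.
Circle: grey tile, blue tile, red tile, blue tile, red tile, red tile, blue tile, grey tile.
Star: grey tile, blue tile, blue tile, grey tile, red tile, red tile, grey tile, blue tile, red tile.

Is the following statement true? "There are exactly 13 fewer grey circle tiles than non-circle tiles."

True

|grey circle tiles| = 2.
|non-circle tiles| = 15.
The claim requires 15 − 2 (= 13) to equal 13, which holds.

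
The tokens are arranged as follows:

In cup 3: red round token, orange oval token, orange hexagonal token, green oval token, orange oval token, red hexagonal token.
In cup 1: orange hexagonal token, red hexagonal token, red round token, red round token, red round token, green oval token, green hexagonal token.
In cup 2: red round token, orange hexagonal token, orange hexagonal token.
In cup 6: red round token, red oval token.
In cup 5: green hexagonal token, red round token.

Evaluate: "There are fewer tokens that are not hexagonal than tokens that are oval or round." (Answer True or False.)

False

|tokens that are not hexagonal| = 12.
|tokens that are oval or round| = 12.
The claim requires 12 < 12, which does not hold.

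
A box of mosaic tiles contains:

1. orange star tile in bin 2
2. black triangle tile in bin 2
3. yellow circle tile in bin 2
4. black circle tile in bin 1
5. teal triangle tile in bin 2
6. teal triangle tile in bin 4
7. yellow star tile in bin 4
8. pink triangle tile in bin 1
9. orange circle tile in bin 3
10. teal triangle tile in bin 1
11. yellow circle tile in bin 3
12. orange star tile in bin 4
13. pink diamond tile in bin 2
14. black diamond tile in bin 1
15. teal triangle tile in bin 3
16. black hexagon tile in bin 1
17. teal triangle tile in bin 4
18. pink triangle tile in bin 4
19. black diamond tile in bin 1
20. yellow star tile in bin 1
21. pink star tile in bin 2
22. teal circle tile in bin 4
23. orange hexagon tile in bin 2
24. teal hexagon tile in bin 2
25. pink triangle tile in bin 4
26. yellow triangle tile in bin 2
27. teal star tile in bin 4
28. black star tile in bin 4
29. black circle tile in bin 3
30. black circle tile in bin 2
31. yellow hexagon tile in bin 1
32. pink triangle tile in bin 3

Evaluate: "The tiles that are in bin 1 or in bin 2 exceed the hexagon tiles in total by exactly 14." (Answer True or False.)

True

tiles in bin 1 or in bin 2: 18.
hexagon tiles: 4.
The claim requires 18 − 4 (= 14) to equal 14, which holds.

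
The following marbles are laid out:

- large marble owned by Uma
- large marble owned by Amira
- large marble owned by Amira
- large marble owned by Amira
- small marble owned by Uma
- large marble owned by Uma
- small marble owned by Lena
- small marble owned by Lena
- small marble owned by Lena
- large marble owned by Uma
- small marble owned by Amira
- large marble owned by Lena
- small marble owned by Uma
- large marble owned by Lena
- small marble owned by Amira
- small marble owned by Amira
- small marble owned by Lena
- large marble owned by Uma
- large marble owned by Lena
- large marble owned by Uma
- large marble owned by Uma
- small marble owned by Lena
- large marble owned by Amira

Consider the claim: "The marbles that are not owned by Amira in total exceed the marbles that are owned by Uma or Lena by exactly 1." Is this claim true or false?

False

|marbles that are not owned by Amira| = 16.
|marbles owned by Uma or Lena| = 16.
The claim requires 16 − 16 (= 0) to equal 1, which does not hold.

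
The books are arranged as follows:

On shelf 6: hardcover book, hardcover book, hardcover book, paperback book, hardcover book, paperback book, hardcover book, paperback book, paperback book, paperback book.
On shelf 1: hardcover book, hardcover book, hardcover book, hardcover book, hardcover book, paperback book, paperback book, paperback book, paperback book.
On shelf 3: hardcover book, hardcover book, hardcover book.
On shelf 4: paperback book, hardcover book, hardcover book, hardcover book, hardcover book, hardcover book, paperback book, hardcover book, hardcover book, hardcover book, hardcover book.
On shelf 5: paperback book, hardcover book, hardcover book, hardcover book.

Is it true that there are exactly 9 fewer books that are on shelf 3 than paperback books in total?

True

books on shelf 3: 3.
paperback books: 12.
The claim requires 12 − 3 (= 9) to equal 9, which holds.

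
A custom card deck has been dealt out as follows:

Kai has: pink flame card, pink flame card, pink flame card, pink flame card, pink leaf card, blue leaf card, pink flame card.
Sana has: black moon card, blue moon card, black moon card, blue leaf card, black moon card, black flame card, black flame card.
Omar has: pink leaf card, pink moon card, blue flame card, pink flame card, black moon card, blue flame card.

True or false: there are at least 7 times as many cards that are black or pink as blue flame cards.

cards that are black or pink: 15.
blue flame cards: 2.
The claim requires 15 ≥ 7 × 2 = 14, which holds.

True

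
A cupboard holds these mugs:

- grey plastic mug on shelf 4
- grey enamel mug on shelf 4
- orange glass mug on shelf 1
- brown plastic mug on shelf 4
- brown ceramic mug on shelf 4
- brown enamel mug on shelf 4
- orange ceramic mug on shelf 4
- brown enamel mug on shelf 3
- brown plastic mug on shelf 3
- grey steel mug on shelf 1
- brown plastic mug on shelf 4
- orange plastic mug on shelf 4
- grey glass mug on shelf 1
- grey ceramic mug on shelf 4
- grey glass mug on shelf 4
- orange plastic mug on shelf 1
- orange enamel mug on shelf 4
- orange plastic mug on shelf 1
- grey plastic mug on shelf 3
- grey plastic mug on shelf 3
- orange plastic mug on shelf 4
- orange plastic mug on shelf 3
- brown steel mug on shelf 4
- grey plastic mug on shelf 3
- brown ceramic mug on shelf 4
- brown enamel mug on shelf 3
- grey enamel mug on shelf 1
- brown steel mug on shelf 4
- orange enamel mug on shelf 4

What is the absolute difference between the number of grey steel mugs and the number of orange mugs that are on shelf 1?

grey steel mugs: 1. orange mugs on shelf 1: 3.
|1 − 3| = 3 − 1 = 2.

2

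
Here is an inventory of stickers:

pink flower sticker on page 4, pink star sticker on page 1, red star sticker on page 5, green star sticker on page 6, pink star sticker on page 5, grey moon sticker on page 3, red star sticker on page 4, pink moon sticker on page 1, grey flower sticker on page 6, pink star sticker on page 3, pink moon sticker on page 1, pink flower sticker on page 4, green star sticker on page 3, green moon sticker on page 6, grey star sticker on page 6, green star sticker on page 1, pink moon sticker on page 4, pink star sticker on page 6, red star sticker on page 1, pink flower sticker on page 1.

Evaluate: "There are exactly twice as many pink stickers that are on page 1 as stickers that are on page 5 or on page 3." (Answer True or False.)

pink stickers on page 1: 4.
stickers on page 5 or on page 3: 5.
The claim requires 4 = 2 × 5 = 10, which does not hold.

False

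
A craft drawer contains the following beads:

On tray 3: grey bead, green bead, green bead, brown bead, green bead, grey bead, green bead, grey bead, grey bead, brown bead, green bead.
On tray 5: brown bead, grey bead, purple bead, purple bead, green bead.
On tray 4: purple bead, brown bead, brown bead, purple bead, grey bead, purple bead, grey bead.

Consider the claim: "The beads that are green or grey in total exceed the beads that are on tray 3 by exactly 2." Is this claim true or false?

beads that are green or grey: 13.
beads on tray 3: 11.
The claim requires 13 − 11 (= 2) to equal 2, which holds.

True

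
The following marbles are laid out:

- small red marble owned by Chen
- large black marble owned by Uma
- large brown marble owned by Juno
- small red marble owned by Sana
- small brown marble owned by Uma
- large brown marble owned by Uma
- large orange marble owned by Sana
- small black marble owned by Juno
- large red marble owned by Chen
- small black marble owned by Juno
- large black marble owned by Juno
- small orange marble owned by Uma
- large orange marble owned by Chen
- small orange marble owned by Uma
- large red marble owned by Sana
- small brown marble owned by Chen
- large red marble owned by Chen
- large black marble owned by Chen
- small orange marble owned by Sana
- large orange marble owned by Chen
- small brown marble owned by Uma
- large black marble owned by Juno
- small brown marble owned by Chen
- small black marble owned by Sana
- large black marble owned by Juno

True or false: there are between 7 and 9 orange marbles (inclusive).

False

orange marbles: 6.
The claim requires 7 ≤ 6 ≤ 9, which does not hold.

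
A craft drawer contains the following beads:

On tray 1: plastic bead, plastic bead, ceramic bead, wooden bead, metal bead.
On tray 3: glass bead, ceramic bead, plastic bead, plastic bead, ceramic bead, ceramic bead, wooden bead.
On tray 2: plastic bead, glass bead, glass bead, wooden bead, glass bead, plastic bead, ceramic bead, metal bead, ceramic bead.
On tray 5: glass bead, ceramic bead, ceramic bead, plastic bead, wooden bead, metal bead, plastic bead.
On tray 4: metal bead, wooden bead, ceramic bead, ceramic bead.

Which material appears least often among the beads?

metal

Counts by material: ceramic 10, plastic 8, glass 5, wooden 5, metal 4.
The minimum is 4, held uniquely by metal.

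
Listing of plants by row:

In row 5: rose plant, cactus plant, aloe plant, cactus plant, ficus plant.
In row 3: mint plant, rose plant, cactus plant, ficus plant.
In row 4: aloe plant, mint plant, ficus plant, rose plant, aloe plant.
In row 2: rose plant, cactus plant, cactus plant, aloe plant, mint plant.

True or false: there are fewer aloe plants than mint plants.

False

There are 4 aloe plants.
There are 3 mint plants.
The claim requires 4 < 3, which does not hold.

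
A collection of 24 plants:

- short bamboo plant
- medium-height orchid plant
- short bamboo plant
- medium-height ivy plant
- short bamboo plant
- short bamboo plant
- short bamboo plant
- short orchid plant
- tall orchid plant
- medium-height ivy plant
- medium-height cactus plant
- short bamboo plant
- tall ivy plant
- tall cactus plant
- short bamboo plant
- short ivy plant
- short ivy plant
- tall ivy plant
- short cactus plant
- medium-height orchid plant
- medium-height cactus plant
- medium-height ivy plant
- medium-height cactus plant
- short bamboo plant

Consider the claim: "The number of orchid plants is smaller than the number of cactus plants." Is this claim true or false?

There are 4 orchid plants.
There are 5 cactus plants.
The claim requires 4 < 5, which holds.

True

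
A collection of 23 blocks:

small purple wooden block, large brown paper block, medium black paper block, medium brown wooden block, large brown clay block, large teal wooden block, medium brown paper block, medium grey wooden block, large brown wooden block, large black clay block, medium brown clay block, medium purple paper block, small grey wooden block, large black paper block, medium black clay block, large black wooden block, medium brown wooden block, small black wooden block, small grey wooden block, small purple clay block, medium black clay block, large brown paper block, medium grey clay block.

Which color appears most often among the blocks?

brown

Counts by color: brown 8, black 7, grey 4, purple 3, teal 1.
The maximum is 8, held uniquely by brown.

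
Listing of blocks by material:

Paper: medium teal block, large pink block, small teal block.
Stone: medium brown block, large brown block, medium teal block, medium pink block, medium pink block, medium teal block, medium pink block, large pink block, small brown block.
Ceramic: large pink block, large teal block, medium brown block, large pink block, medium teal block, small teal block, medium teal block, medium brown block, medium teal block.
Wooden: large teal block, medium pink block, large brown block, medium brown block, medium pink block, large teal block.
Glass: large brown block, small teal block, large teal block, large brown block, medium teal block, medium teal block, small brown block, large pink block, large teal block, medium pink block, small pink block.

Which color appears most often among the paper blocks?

teal

Counts by color (restricted to paper blocks): teal 2, pink 1.
The maximum is 2, held uniquely by teal.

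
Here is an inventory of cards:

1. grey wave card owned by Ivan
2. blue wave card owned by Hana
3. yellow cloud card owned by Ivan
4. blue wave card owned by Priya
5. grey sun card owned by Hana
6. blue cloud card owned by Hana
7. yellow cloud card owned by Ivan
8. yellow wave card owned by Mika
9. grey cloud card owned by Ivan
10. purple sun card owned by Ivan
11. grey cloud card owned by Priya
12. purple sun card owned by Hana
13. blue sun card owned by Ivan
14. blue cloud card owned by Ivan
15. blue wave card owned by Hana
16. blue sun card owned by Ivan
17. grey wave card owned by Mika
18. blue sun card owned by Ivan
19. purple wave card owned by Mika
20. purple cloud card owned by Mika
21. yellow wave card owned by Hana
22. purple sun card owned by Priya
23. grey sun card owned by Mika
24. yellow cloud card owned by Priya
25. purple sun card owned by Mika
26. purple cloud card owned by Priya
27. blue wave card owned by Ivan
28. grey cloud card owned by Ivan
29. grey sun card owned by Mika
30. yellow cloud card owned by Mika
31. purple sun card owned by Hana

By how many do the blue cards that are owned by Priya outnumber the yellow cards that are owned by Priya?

0

blue cards owned by Priya: 1.
yellow cards owned by Priya: 1.
1 − 1 = 0.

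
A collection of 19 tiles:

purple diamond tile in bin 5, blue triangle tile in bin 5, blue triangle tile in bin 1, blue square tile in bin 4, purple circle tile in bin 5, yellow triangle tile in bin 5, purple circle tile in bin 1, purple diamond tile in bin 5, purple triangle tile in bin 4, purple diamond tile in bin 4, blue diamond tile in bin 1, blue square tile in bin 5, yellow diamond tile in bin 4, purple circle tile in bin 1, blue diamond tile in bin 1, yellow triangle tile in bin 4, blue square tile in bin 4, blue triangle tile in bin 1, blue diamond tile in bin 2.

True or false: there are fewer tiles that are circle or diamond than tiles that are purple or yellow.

There are 10 tiles that are circle or diamond.
There are 10 tiles that are purple or yellow.
The claim requires 10 < 10, which does not hold.

False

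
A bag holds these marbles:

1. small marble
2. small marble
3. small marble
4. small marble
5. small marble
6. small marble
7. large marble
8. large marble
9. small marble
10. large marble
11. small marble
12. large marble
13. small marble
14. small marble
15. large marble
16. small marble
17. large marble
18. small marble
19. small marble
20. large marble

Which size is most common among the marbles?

Counts by size: small 13, large 7.
The maximum is 13, held uniquely by small.

small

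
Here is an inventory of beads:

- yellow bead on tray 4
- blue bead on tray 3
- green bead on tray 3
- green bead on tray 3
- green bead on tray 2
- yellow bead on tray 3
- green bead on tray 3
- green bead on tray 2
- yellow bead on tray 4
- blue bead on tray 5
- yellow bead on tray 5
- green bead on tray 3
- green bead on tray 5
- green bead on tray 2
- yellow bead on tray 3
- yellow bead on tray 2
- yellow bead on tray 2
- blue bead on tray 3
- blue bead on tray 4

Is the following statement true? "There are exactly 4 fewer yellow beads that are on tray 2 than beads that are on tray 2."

False

|yellow beads on tray 2| = 2.
|beads on tray 2| = 5.
The claim requires 5 − 2 (= 3) to equal 4, which does not hold.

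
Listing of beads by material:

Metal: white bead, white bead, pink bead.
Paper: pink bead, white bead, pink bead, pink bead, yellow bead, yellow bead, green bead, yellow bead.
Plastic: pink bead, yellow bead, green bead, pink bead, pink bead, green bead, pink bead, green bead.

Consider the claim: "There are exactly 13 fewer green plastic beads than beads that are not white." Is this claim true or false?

There are 3 green plastic beads.
There are 16 beads that are not white.
The claim requires 16 − 3 (= 13) to equal 13, which holds.

True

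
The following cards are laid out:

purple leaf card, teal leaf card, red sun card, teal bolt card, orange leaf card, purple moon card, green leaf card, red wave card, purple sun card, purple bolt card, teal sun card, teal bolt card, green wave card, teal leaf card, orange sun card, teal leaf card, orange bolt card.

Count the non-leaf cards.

Total cards: 17; with the excluded value: 6; remaining 17 − 6 = 11.

11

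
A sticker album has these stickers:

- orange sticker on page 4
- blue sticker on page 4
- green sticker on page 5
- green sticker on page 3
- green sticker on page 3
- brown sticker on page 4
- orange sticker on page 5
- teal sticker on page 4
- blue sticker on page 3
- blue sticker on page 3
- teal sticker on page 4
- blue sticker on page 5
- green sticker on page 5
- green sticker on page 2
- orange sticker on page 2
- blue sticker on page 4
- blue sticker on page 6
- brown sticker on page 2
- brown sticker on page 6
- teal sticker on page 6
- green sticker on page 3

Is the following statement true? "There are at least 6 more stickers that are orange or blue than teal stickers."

True

|stickers that are orange or blue| = 9.
|teal stickers| = 3.
The claim requires 9 − 3 = 6 ≥ 6, which holds.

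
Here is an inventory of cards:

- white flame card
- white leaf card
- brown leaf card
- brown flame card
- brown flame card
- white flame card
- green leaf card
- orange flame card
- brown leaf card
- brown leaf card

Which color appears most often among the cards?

brown

Counts by color: brown 5, white 3, orange 1, green 1.
The maximum is 5, held uniquely by brown.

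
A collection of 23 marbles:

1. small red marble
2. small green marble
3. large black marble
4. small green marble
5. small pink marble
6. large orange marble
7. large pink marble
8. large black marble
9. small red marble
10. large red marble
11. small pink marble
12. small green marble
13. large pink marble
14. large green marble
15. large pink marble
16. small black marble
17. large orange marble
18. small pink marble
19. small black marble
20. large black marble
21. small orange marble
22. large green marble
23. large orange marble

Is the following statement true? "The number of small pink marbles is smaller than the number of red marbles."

small pink marbles: 3.
red marbles: 3.
The claim requires 3 < 3, which does not hold.

False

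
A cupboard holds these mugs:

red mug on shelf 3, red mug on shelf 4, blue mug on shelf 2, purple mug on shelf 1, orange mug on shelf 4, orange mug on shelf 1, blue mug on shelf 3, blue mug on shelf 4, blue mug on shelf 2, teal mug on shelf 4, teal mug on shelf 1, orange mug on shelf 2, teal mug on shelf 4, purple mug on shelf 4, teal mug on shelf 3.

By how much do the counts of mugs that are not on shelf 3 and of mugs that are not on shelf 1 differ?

mugs that are not on shelf 3: 12. mugs that are not on shelf 1: 12.
|12 − 12| = 12 − 12 = 0.

0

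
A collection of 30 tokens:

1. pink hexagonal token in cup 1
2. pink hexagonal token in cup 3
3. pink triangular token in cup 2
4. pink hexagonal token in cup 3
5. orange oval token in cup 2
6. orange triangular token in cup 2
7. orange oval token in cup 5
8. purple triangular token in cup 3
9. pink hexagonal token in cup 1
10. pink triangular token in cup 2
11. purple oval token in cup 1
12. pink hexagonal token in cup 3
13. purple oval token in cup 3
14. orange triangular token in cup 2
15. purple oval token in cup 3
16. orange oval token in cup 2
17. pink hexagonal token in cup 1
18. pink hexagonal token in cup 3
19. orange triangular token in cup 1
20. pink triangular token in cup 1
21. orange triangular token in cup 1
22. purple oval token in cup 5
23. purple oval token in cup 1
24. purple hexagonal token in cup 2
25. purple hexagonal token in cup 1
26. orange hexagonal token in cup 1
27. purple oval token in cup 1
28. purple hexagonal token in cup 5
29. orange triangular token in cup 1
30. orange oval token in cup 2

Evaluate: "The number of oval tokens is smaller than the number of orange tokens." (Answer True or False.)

|oval tokens| = 10.
|orange tokens| = 10.
The claim requires 10 < 10, which does not hold.

False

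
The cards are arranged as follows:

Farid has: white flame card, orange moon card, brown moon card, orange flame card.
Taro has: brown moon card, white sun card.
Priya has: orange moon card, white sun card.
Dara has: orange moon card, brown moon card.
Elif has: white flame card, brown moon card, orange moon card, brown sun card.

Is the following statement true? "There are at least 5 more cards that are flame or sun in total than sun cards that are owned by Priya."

There are 6 cards that are flame or sun.
Count of sun cards owned by Priya: 1.
The claim requires 6 − 1 = 5 ≥ 5, which holds.

True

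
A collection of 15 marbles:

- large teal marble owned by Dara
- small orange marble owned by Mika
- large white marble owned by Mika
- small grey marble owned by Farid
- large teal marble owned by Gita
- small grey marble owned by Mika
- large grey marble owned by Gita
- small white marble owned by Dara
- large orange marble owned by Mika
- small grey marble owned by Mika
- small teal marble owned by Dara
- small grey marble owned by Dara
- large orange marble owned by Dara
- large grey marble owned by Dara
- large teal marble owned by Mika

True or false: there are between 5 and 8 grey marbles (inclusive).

True

grey marbles: 6.
The claim requires 5 ≤ 6 ≤ 8, which holds.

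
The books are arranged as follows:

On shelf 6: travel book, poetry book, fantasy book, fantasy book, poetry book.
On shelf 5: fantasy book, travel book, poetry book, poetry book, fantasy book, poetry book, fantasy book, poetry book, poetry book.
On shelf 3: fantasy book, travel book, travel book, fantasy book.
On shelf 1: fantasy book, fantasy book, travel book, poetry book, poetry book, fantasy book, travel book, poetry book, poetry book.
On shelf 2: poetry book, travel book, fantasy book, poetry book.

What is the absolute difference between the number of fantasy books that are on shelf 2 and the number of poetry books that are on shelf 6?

1

fantasy books on shelf 2: 1. poetry books on shelf 6: 2.
|1 − 2| = 2 − 1 = 1.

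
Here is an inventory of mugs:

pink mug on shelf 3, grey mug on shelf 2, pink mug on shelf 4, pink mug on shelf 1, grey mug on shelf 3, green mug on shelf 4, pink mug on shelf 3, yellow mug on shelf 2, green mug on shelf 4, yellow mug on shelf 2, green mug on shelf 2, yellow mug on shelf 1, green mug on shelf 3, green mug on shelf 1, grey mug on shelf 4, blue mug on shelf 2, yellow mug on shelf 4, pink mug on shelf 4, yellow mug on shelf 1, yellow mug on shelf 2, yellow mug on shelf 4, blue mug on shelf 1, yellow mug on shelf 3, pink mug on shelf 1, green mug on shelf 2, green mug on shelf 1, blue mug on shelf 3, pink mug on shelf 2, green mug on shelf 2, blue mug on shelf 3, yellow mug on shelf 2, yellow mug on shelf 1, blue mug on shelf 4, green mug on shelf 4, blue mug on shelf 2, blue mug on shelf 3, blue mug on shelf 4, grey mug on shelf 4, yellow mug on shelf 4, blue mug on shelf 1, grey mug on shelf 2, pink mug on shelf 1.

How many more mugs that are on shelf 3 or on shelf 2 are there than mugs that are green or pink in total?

mugs on shelf 3 or on shelf 2: 20.
mugs that are green or pink: 17.
20 − 17 = 3.

3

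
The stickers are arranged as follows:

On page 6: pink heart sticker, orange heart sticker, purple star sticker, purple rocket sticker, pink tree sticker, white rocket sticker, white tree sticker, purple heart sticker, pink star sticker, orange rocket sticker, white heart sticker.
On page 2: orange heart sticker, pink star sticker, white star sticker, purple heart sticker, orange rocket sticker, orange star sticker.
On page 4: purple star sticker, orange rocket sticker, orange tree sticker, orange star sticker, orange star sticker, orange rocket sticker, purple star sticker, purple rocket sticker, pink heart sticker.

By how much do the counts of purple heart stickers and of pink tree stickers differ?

purple heart stickers: 2. pink tree stickers: 1.
|2 − 1| = 2 − 1 = 1.

1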